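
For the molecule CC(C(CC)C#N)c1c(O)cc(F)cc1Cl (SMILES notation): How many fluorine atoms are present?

Scan the SMILES for F atoms (remember two-letter symbols like Cl and Br are single atoms).
Fluorine count: 1.

1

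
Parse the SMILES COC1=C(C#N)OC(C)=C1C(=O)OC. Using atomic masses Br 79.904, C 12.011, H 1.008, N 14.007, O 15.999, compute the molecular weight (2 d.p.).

195.17 g/mol

First, the molecular formula is C9H9NO4 (counting implicit H from valence).
  C: 9 × 12.011 = 108.099
  H: 9 × 1.008 = 9.072
  N: 1 × 14.007 = 14.007
  O: 4 × 15.999 = 63.996
Sum: 9×12.011 + 9×1.008 + 1×14.007 + 4×15.999 = 195.174 → 195.17 g/mol.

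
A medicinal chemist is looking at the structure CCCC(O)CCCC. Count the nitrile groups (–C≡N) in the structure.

0

Scan the SMILES for the nitrile motif — none present.
Groups that are present: 1 hydroxyl.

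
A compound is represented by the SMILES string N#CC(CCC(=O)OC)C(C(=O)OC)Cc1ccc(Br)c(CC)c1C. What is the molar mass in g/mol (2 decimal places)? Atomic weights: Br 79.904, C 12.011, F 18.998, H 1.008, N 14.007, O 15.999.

First, the molecular formula is C19H24BrNO4 (counting implicit H from valence).
  Br: 1 × 79.904 = 79.904
  C: 19 × 12.011 = 228.209
  H: 24 × 1.008 = 24.192
  N: 1 × 14.007 = 14.007
  O: 4 × 15.999 = 63.996
Sum: 1×79.904 + 19×12.011 + 24×1.008 + 1×14.007 + 4×15.999 = 410.308 → 410.31 g/mol.

410.31 g/mol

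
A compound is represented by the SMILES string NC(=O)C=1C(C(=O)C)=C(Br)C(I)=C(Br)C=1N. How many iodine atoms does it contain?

Scan the SMILES for I atoms (remember two-letter symbols like Cl and Br are single atoms).
Iodine count: 1.

1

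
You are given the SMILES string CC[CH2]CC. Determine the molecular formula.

C5H12

Walk through each heavy atom and fill implicit hydrogens from standard valence (C 4, N 3, O 2, S 2, halogen 1):
  atom 1: C, bond orders sum to 1 (valence 4) → 3 H
  atom 2: C, bond orders sum to 2 (valence 4) → 2 H
  atom 3: C with explicit H count 2
  atom 4: C, bond orders sum to 2 (valence 4) → 2 H
  atom 5: C, bond orders sum to 1 (valence 4) → 3 H
Totals → C:5, H:12.
In Hill order: C5H12.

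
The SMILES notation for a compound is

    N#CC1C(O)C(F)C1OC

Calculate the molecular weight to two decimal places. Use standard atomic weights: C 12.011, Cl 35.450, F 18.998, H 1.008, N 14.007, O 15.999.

First, the molecular formula is C6H8FNO2 (counting implicit H from valence).
  C: 6 × 12.011 = 72.066
  F: 1 × 18.998 = 18.998
  H: 8 × 1.008 = 8.064
  N: 1 × 14.007 = 14.007
  O: 2 × 15.999 = 31.998
Sum: 6×12.011 + 1×18.998 + 8×1.008 + 1×14.007 + 2×15.999 = 145.133 → 145.13 g/mol.

145.13 g/mol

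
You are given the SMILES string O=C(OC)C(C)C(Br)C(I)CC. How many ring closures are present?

0

In SMILES, each pair of matching ring-closure digits denotes one ring-closing bond; the number of such bonds equals the number of independent rings.
Ring-closure bonds here: 0.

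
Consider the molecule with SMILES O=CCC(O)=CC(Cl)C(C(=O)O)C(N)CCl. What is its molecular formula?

Walk through each heavy atom and fill implicit hydrogens from standard valence (C 4, N 3, O 2, S 2, halogen 1):
  atom 1: O, bond orders sum to 2 (valence 2) → 0 H
  atom 2: C, bond orders sum to 3 (valence 4) → 1 H
  atom 3: C, bond orders sum to 2 (valence 4) → 2 H
  atom 4: C, bond orders sum to 4 (valence 4) → 0 H
  atom 5: O, bond orders sum to 1 (valence 2) → 1 H
  atom 6: C, bond orders sum to 3 (valence 4) → 1 H
  atom 7: C, bond orders sum to 3 (valence 4) → 1 H
  atom 8: Cl (halogen, monovalent) → 0 H
  atom 9: C, bond orders sum to 3 (valence 4) → 1 H
  atom 10: C, bond orders sum to 4 (valence 4) → 0 H
  atom 11: O, bond orders sum to 2 (valence 2) → 0 H
  atom 12: O, bond orders sum to 1 (valence 2) → 1 H
  atom 13: C, bond orders sum to 3 (valence 4) → 1 H
  atom 14: N, bond orders sum to 1 (valence 3) → 2 H
  atom 15: C, bond orders sum to 2 (valence 4) → 2 H
  atom 16: Cl (halogen, monovalent) → 0 H
Totals → C:9, H:13, Cl:2, N:1, O:4.

C9H13Cl2NO4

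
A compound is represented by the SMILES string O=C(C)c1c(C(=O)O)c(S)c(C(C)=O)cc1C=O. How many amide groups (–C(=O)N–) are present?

Scan the SMILES for the amide motif — none present.
Groups that are present: 1 aldehyde, 1 carboxylic acid, 2 ketone, 1 thiol.

0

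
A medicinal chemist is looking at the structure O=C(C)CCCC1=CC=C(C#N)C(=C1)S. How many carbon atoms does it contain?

Count every carbon token in the SMILES (each C, including those in ring-closure positions and inside branches).
Carbon count: 12.

12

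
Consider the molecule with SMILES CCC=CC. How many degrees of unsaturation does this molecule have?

1

Degree of unsaturation = (number of rings) + (number of π bonds).
Ring closures in the SMILES: 0.
π bonds: 1 double bond (each 1 DoU) → 1 DoU from unsaturation.
Total DoU = 0 + 1 = 1.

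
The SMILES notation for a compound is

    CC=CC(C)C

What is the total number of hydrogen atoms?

Walk through each heavy atom and fill implicit hydrogens from standard valence (C 4, N 3, O 2, S 2, halogen 1):
  atom 1: C, bond orders sum to 1 (valence 4) → 3 H
  atom 2: C, bond orders sum to 3 (valence 4) → 1 H
  atom 3: C, bond orders sum to 3 (valence 4) → 1 H
  atom 4: C, bond orders sum to 3 (valence 4) → 1 H
  atom 5: C, bond orders sum to 1 (valence 4) → 3 H
  atom 6: C, bond orders sum to 1 (valence 4) → 3 H
Total hydrogens: 12.

12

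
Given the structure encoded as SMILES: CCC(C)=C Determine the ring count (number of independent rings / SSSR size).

0

In SMILES, each pair of matching ring-closure digits denotes one ring-closing bond; the number of such bonds equals the number of independent rings.
Ring-closure bonds here: 0.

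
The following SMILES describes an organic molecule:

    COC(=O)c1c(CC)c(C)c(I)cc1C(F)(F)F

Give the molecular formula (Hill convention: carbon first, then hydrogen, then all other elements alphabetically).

C12H12F3IO2

Walk through each heavy atom and fill implicit hydrogens from standard valence (C 4, N 3, O 2, S 2, halogen 1); for lowercase aromatic atoms, an aromatic c carries 1 H when it has two neighbours and 0 H with three, and aromatic n carries 0 H:
  atom 1: C, bond orders sum to 1 (valence 4) → 3 H
  atom 2: O, bond orders sum to 2 (valence 2) → 0 H
  atom 3: C, bond orders sum to 4 (valence 4) → 0 H
  atom 4: O, bond orders sum to 2 (valence 2) → 0 H
  atom 5: aromatic c, 3 neighbours → 0 H
  atom 6: aromatic c, 3 neighbours → 0 H
  atom 7: C, bond orders sum to 2 (valence 4) → 2 H
  atom 8: C, bond orders sum to 1 (valence 4) → 3 H
  atom 9: aromatic c, 3 neighbours → 0 H
  atom 10: C, bond orders sum to 1 (valence 4) → 3 H
  atom 11: aromatic c, 3 neighbours → 0 H
  atom 12: I (halogen, monovalent) → 0 H
  atom 13: aromatic c, 2 neighbours → 1 H
  atom 14: aromatic c, 3 neighbours → 0 H
  atom 15: C, bond orders sum to 4 (valence 4) → 0 H
  atom 16: F (halogen, monovalent) → 0 H
  atom 17: F (halogen, monovalent) → 0 H
  atom 18: F (halogen, monovalent) → 0 H
Totals → C:12, H:12, F:3, I:1, O:2.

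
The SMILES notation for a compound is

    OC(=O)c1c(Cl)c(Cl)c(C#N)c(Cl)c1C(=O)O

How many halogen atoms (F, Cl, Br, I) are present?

Halogen atoms appear at heavy-atom positions 6, 8, 13 (3×Cl).
Other groups present: 2 carboxylic acid, 1 nitrile.
Halogen count: 3.

3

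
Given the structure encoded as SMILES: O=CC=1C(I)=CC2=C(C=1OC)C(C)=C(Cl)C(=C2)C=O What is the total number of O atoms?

Scan the SMILES for O atoms (remember two-letter symbols like Cl and Br are single atoms).
Oxygen count: 3.

3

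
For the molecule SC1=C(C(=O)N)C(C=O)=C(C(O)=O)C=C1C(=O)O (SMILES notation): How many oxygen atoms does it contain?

6

Scan the SMILES for O atoms (remember two-letter symbols like Cl and Br are single atoms).
Oxygen count: 6.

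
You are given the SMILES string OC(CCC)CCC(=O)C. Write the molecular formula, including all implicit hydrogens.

Walk through each heavy atom and fill implicit hydrogens from standard valence (C 4, N 3, O 2, S 2, halogen 1):
  atom 1: O, bond orders sum to 1 (valence 2) → 1 H
  atom 2: C, bond orders sum to 3 (valence 4) → 1 H
  atom 3: C, bond orders sum to 2 (valence 4) → 2 H
  atom 4: C, bond orders sum to 2 (valence 4) → 2 H
  atom 5: C, bond orders sum to 1 (valence 4) → 3 H
  atom 6: C, bond orders sum to 2 (valence 4) → 2 H
  atom 7: C, bond orders sum to 2 (valence 4) → 2 H
  atom 8: C, bond orders sum to 4 (valence 4) → 0 H
  atom 9: O, bond orders sum to 2 (valence 2) → 0 H
  atom 10: C, bond orders sum to 1 (valence 4) → 3 H
Totals → C:8, H:16, O:2.
In Hill order: C8H16O2.

C8H16O2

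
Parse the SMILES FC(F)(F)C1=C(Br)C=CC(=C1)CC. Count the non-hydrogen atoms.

13

Every atom symbol written in the SMILES (organic subset) is one heavy atom; implicit H are not written.
Heavy atoms by element → Br:1, C:9, F:3.
Total: 13.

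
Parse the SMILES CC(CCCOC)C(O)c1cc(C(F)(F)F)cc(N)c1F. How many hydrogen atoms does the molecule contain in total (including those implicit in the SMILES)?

19

Walk through each heavy atom and fill implicit hydrogens from standard valence (C 4, N 3, O 2, S 2, halogen 1); for lowercase aromatic atoms, an aromatic c carries 1 H when it has two neighbours and 0 H with three, and aromatic n carries 0 H:
  atom 1: C, bond orders sum to 1 (valence 4) → 3 H
  atom 2: C, bond orders sum to 3 (valence 4) → 1 H
  atom 3: C, bond orders sum to 2 (valence 4) → 2 H
  atom 4: C, bond orders sum to 2 (valence 4) → 2 H
  atom 5: C, bond orders sum to 2 (valence 4) → 2 H
  atom 6: O, bond orders sum to 2 (valence 2) → 0 H
  atom 7: C, bond orders sum to 1 (valence 4) → 3 H
  atom 8: C, bond orders sum to 3 (valence 4) → 1 H
  atom 9: O, bond orders sum to 1 (valence 2) → 1 H
  atom 10: aromatic c, 3 neighbours → 0 H
  atom 11: aromatic c, 2 neighbours → 1 H
  atom 12: aromatic c, 3 neighbours → 0 H
  atom 13: C, bond orders sum to 4 (valence 4) → 0 H
  atom 14: F (halogen, monovalent) → 0 H
  atom 15: F (halogen, monovalent) → 0 H
  atom 16: F (halogen, monovalent) → 0 H
  atom 17: aromatic c, 2 neighbours → 1 H
  atom 18: aromatic c, 3 neighbours → 0 H
  atom 19: N, bond orders sum to 1 (valence 3) → 2 H
  atom 20: aromatic c, 3 neighbours → 0 H
  atom 21: F (halogen, monovalent) → 0 H
Total hydrogens: 19.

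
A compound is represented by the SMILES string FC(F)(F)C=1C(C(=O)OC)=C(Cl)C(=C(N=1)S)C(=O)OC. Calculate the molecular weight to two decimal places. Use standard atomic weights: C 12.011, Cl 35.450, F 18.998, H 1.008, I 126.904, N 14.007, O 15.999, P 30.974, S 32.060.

329.67 g/mol

First, the molecular formula is C10H7ClF3NO4S (counting implicit H from valence).
  C: 10 × 12.011 = 120.110
  Cl: 1 × 35.450 = 35.450
  F: 3 × 18.998 = 56.994
  H: 7 × 1.008 = 7.056
  N: 1 × 14.007 = 14.007
  O: 4 × 15.999 = 63.996
  S: 1 × 32.060 = 32.060
Sum: 10×12.011 + 1×35.450 + 3×18.998 + 7×1.008 + 1×14.007 + 4×15.999 + 1×32.060 = 329.673 → 329.67 g/mol.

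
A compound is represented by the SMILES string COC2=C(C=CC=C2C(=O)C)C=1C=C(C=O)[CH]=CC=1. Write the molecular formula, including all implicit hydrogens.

C16H14O3

Walk through each heavy atom and fill implicit hydrogens from standard valence (C 4, N 3, O 2, S 2, halogen 1):
  atom 1: C, bond orders sum to 1 (valence 4) → 3 H
  atom 2: O, bond orders sum to 2 (valence 2) → 0 H
  atom 3: C, bond orders sum to 4 (valence 4) → 0 H
  atom 4: C, bond orders sum to 4 (valence 4) → 0 H
  atom 5: C, bond orders sum to 3 (valence 4) → 1 H
  atom 6: C, bond orders sum to 3 (valence 4) → 1 H
  atom 7: C, bond orders sum to 3 (valence 4) → 1 H
  atom 8: C, bond orders sum to 4 (valence 4) → 0 H
  atom 9: C, bond orders sum to 4 (valence 4) → 0 H
  atom 10: O, bond orders sum to 2 (valence 2) → 0 H
  atom 11: C, bond orders sum to 1 (valence 4) → 3 H
  atom 12: C, bond orders sum to 4 (valence 4) → 0 H
  atom 13: C, bond orders sum to 3 (valence 4) → 1 H
  atom 14: C, bond orders sum to 4 (valence 4) → 0 H
  atom 15: C, bond orders sum to 3 (valence 4) → 1 H
  atom 16: O, bond orders sum to 2 (valence 2) → 0 H
  atom 17: C with explicit H count 1
  atom 18: C, bond orders sum to 3 (valence 4) → 1 H
  atom 19: C, bond orders sum to 3 (valence 4) → 1 H
Totals → C:16, H:14, O:3.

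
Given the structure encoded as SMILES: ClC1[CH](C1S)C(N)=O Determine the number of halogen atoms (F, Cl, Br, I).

Halogen atoms appear at heavy-atom position 1 (1×Cl).
Other groups present: 1 amide, 1 thiol.
Halogen count: 1.

1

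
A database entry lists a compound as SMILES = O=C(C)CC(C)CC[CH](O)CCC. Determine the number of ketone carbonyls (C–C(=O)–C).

The ketone motif appears at heavy-atom position 2 in the SMILES.
Other groups present: 1 hydroxyl.
Ketone count: 1.

1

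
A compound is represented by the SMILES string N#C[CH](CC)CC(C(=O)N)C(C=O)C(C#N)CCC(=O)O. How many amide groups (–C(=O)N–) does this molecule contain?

1

The amide motif appears at heavy-atom position 8 in the SMILES.
Other groups present: 1 aldehyde, 1 carboxylic acid, 2 nitrile.
Amide count: 1.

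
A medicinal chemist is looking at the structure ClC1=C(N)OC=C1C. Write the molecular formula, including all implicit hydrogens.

C5H6ClNO

Walk through each heavy atom and fill implicit hydrogens from standard valence (C 4, N 3, O 2, S 2, halogen 1):
  atom 1: Cl (halogen, monovalent) → 0 H
  atom 2: C, bond orders sum to 4 (valence 4) → 0 H
  atom 3: C, bond orders sum to 4 (valence 4) → 0 H
  atom 4: N, bond orders sum to 1 (valence 3) → 2 H
  atom 5: O, bond orders sum to 2 (valence 2) → 0 H
  atom 6: C, bond orders sum to 3 (valence 4) → 1 H
  atom 7: C, bond orders sum to 4 (valence 4) → 0 H
  atom 8: C, bond orders sum to 1 (valence 4) → 3 H
Totals → C:5, H:6, Cl:1, N:1, O:1.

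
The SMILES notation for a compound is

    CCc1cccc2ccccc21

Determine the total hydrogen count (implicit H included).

Walk through each heavy atom and fill implicit hydrogens from standard valence (C 4, N 3, O 2, S 2, halogen 1); for lowercase aromatic atoms, an aromatic c carries 1 H when it has two neighbours and 0 H with three, and aromatic n carries 0 H:
  atom 1: C, bond orders sum to 1 (valence 4) → 3 H
  atom 2: C, bond orders sum to 2 (valence 4) → 2 H
  atom 3: aromatic c, 3 neighbours → 0 H
  atom 4: aromatic c, 2 neighbours → 1 H
  atom 5: aromatic c, 2 neighbours → 1 H
  atom 6: aromatic c, 2 neighbours → 1 H
  atom 7: aromatic c, 3 neighbours → 0 H
  atom 8: aromatic c, 2 neighbours → 1 H
  atom 9: aromatic c, 2 neighbours → 1 H
  atom 10: aromatic c, 2 neighbours → 1 H
  atom 11: aromatic c, 2 neighbours → 1 H
  atom 12: aromatic c, 3 neighbours → 0 H
Total hydrogens: 12.

12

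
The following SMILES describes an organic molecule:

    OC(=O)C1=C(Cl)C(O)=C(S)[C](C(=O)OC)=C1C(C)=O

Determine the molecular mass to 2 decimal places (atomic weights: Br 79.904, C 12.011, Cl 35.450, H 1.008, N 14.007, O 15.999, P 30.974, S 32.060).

304.70 g/mol

First, the molecular formula is C11H9ClO6S (counting implicit H from valence).
  C: 11 × 12.011 = 132.121
  Cl: 1 × 35.450 = 35.450
  H: 9 × 1.008 = 9.072
  O: 6 × 15.999 = 95.994
  S: 1 × 32.060 = 32.060
Sum: 11×12.011 + 1×35.450 + 9×1.008 + 6×15.999 + 1×32.060 = 304.697 → 304.70 g/mol.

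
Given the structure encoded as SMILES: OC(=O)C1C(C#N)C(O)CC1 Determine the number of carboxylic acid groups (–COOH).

1

The carboxylic acid motif appears at heavy-atom position 2 in the SMILES.
Other groups present: 1 hydroxyl, 1 nitrile.
Carboxylic acid count: 1.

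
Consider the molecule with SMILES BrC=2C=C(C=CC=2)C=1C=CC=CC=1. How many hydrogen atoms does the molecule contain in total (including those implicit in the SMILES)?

Walk through each heavy atom and fill implicit hydrogens from standard valence (C 4, N 3, O 2, S 2, halogen 1):
  atom 1: Br (halogen, monovalent) → 0 H
  atom 2: C, bond orders sum to 4 (valence 4) → 0 H
  atom 3: C, bond orders sum to 3 (valence 4) → 1 H
  atom 4: C, bond orders sum to 4 (valence 4) → 0 H
  atom 5: C, bond orders sum to 3 (valence 4) → 1 H
  atom 6: C, bond orders sum to 3 (valence 4) → 1 H
  atom 7: C, bond orders sum to 3 (valence 4) → 1 H
  atom 8: C, bond orders sum to 4 (valence 4) → 0 H
  atom 9: C, bond orders sum to 3 (valence 4) → 1 H
  atom 10: C, bond orders sum to 3 (valence 4) → 1 H
  atom 11: C, bond orders sum to 3 (valence 4) → 1 H
  atom 12: C, bond orders sum to 3 (valence 4) → 1 H
  atom 13: C, bond orders sum to 3 (valence 4) → 1 H
Total hydrogens: 9.

9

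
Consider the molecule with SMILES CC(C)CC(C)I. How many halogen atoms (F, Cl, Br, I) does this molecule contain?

1

Halogen atoms appear at heavy-atom position 7 (1×I).
Halogen count: 1.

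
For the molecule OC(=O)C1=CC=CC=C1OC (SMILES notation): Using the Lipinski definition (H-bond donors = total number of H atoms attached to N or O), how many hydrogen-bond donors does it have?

1

Donors: find every N or O and count the H atoms it carries.
  atom 1 (O): bond orders sum to 1 → 1 H
  atom 3 (O): bond orders sum to 2 → 0 H
  atom 10 (O): bond orders sum to 2 → 0 H
Lipinski HBD = 1.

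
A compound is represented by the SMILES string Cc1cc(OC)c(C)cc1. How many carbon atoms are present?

Count every carbon token in the SMILES (each C, including those in ring-closure positions and inside branches).
Carbon count: 9.

9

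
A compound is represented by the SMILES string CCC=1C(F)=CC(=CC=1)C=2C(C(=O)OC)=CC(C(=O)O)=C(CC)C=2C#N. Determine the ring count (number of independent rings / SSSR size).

In SMILES, each pair of matching ring-closure digits denotes one ring-closing bond; the number of such bonds equals the number of independent rings.
Ring-closure bonds here: 2.

2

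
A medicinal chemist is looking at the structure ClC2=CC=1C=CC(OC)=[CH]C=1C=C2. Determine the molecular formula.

C11H9ClO

Walk through each heavy atom and fill implicit hydrogens from standard valence (C 4, N 3, O 2, S 2, halogen 1):
  atom 1: Cl (halogen, monovalent) → 0 H
  atom 2: C, bond orders sum to 4 (valence 4) → 0 H
  atom 3: C, bond orders sum to 3 (valence 4) → 1 H
  atom 4: C, bond orders sum to 4 (valence 4) → 0 H
  atom 5: C, bond orders sum to 3 (valence 4) → 1 H
  atom 6: C, bond orders sum to 3 (valence 4) → 1 H
  atom 7: C, bond orders sum to 4 (valence 4) → 0 H
  atom 8: O, bond orders sum to 2 (valence 2) → 0 H
  atom 9: C, bond orders sum to 1 (valence 4) → 3 H
  atom 10: C with explicit H count 1
  atom 11: C, bond orders sum to 4 (valence 4) → 0 H
  atom 12: C, bond orders sum to 3 (valence 4) → 1 H
  atom 13: C, bond orders sum to 3 (valence 4) → 1 H
Totals → C:11, H:9, Cl:1, O:1.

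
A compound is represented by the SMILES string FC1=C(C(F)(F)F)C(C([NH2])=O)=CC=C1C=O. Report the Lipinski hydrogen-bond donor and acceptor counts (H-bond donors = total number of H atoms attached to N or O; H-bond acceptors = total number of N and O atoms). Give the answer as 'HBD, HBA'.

Donors: find every N or O and count the H atoms it carries.
  atom 10 (N): bond orders sum to 1 → 2 H
  atom 11 (O): bond orders sum to 2 → 0 H
  atom 16 (O): bond orders sum to 2 → 0 H
Lipinski HBD = 2.
Acceptors: N atoms = 1, O atoms = 2 → HBA = 3.

2, 3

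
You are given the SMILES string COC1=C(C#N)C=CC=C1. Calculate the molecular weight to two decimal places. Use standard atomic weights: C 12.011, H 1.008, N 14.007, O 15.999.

First, the molecular formula is C8H7NO (counting implicit H from valence).
  C: 8 × 12.011 = 96.088
  H: 7 × 1.008 = 7.056
  N: 1 × 14.007 = 14.007
  O: 1 × 15.999 = 15.999
Sum: 8×12.011 + 7×1.008 + 1×14.007 + 1×15.999 = 133.150 → 133.15 g/mol.

133.15 g/mol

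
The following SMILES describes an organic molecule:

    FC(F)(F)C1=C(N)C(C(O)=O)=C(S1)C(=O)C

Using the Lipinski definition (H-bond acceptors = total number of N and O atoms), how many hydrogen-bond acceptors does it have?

N atoms: 1; O atoms: 3.
Lipinski HBA = 1 + 3 = 4.

4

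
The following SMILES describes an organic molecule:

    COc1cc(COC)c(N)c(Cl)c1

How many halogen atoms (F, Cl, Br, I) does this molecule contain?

1

Halogen atoms appear at heavy-atom position 12 (1×Cl).
Other groups present: 2 ether, 1 primary amine.
Halogen count: 1.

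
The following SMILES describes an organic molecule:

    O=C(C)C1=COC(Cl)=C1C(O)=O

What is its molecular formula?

Walk through each heavy atom and fill implicit hydrogens from standard valence (C 4, N 3, O 2, S 2, halogen 1):
  atom 1: O, bond orders sum to 2 (valence 2) → 0 H
  atom 2: C, bond orders sum to 4 (valence 4) → 0 H
  atom 3: C, bond orders sum to 1 (valence 4) → 3 H
  atom 4: C, bond orders sum to 4 (valence 4) → 0 H
  atom 5: C, bond orders sum to 3 (valence 4) → 1 H
  atom 6: O, bond orders sum to 2 (valence 2) → 0 H
  atom 7: C, bond orders sum to 4 (valence 4) → 0 H
  atom 8: Cl (halogen, monovalent) → 0 H
  atom 9: C, bond orders sum to 4 (valence 4) → 0 H
  atom 10: C, bond orders sum to 4 (valence 4) → 0 H
  atom 11: O, bond orders sum to 1 (valence 2) → 1 H
  atom 12: O, bond orders sum to 2 (valence 2) → 0 H
Totals → C:7, H:5, Cl:1, O:4.

C7H5ClO4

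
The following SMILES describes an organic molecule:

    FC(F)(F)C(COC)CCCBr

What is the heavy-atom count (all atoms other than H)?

Every atom symbol written in the SMILES (organic subset) is one heavy atom; implicit H are not written.
Heavy atoms by element → Br:1, C:7, F:3, O:1.
Total: 12.

12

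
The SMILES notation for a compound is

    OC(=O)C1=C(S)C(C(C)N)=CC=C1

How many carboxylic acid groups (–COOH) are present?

The carboxylic acid motif appears at heavy-atom position 2 in the SMILES.
Other groups present: 1 primary amine, 1 thiol.
Carboxylic acid count: 1.

1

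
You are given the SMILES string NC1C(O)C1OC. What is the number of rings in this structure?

In SMILES, each pair of matching ring-closure digits denotes one ring-closing bond; the number of such bonds equals the number of independent rings.
Ring-closure bonds here: 1.

1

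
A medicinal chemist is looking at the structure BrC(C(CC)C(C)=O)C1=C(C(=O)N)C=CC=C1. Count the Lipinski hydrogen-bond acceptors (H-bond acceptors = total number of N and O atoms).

3

N atoms: 1; O atoms: 2.
Lipinski HBA = 1 + 2 = 3.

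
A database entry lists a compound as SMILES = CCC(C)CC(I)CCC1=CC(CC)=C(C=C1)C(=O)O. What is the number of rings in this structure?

In SMILES, each pair of matching ring-closure digits denotes one ring-closing bond; the number of such bonds equals the number of independent rings.
Ring-closure bonds here: 1.

1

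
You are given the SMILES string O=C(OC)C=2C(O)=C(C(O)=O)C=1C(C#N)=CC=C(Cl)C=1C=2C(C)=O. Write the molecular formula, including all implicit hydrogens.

C16H10ClNO6

Walk through each heavy atom and fill implicit hydrogens from standard valence (C 4, N 3, O 2, S 2, halogen 1):
  atom 1: O, bond orders sum to 2 (valence 2) → 0 H
  atom 2: C, bond orders sum to 4 (valence 4) → 0 H
  atom 3: O, bond orders sum to 2 (valence 2) → 0 H
  atom 4: C, bond orders sum to 1 (valence 4) → 3 H
  atom 5: C, bond orders sum to 4 (valence 4) → 0 H
  atom 6: C, bond orders sum to 4 (valence 4) → 0 H
  atom 7: O, bond orders sum to 1 (valence 2) → 1 H
  atom 8: C, bond orders sum to 4 (valence 4) → 0 H
  atom 9: C, bond orders sum to 4 (valence 4) → 0 H
  atom 10: O, bond orders sum to 1 (valence 2) → 1 H
  atom 11: O, bond orders sum to 2 (valence 2) → 0 H
  atom 12: C, bond orders sum to 4 (valence 4) → 0 H
  atom 13: C, bond orders sum to 4 (valence 4) → 0 H
  atom 14: C, bond orders sum to 4 (valence 4) → 0 H
  atom 15: N, bond orders sum to 3 (valence 3) → 0 H
  atom 16: C, bond orders sum to 3 (valence 4) → 1 H
  atom 17: C, bond orders sum to 3 (valence 4) → 1 H
  atom 18: C, bond orders sum to 4 (valence 4) → 0 H
  atom 19: Cl (halogen, monovalent) → 0 H
  atom 20: C, bond orders sum to 4 (valence 4) → 0 H
  atom 21: C, bond orders sum to 4 (valence 4) → 0 H
  atom 22: C, bond orders sum to 4 (valence 4) → 0 H
  atom 23: C, bond orders sum to 1 (valence 4) → 3 H
  atom 24: O, bond orders sum to 2 (valence 2) → 0 H
Totals → C:16, H:10, Cl:1, N:1, O:6.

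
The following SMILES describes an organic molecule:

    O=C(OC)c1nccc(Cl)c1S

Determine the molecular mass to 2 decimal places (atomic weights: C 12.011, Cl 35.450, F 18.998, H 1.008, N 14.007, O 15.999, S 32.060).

203.64 g/mol

First, the molecular formula is C7H6ClNO2S (counting implicit H from valence).
  C: 7 × 12.011 = 84.077
  Cl: 1 × 35.450 = 35.450
  H: 6 × 1.008 = 6.048
  N: 1 × 14.007 = 14.007
  O: 2 × 15.999 = 31.998
  S: 1 × 32.060 = 32.060
Sum: 7×12.011 + 1×35.450 + 6×1.008 + 1×14.007 + 2×15.999 + 1×32.060 = 203.640 → 203.64 g/mol.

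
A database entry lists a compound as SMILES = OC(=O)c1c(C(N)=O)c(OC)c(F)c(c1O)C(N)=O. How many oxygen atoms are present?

6

Scan the SMILES for O atoms (remember two-letter symbols like Cl and Br are single atoms).
Oxygen count: 6.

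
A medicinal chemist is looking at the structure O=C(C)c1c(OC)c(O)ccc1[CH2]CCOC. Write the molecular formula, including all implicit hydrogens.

Walk through each heavy atom and fill implicit hydrogens from standard valence (C 4, N 3, O 2, S 2, halogen 1); for lowercase aromatic atoms, an aromatic c carries 1 H when it has two neighbours and 0 H with three, and aromatic n carries 0 H:
  atom 1: O, bond orders sum to 2 (valence 2) → 0 H
  atom 2: C, bond orders sum to 4 (valence 4) → 0 H
  atom 3: C, bond orders sum to 1 (valence 4) → 3 H
  atom 4: aromatic c, 3 neighbours → 0 H
  atom 5: aromatic c, 3 neighbours → 0 H
  atom 6: O, bond orders sum to 2 (valence 2) → 0 H
  atom 7: C, bond orders sum to 1 (valence 4) → 3 H
  atom 8: aromatic c, 3 neighbours → 0 H
  atom 9: O, bond orders sum to 1 (valence 2) → 1 H
  atom 10: aromatic c, 2 neighbours → 1 H
  atom 11: aromatic c, 2 neighbours → 1 H
  atom 12: aromatic c, 3 neighbours → 0 H
  atom 13: C with explicit H count 2
  atom 14: C, bond orders sum to 2 (valence 4) → 2 H
  atom 15: C, bond orders sum to 2 (valence 4) → 2 H
  atom 16: O, bond orders sum to 2 (valence 2) → 0 H
  atom 17: C, bond orders sum to 1 (valence 4) → 3 H
Totals → C:13, H:18, O:4.
In Hill order: C13H18O4.

C13H18O4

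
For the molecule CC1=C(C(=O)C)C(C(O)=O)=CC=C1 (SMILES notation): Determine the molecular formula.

C10H10O3

Walk through each heavy atom and fill implicit hydrogens from standard valence (C 4, N 3, O 2, S 2, halogen 1):
  atom 1: C, bond orders sum to 1 (valence 4) → 3 H
  atom 2: C, bond orders sum to 4 (valence 4) → 0 H
  atom 3: C, bond orders sum to 4 (valence 4) → 0 H
  atom 4: C, bond orders sum to 4 (valence 4) → 0 H
  atom 5: O, bond orders sum to 2 (valence 2) → 0 H
  atom 6: C, bond orders sum to 1 (valence 4) → 3 H
  atom 7: C, bond orders sum to 4 (valence 4) → 0 H
  atom 8: C, bond orders sum to 4 (valence 4) → 0 H
  atom 9: O, bond orders sum to 1 (valence 2) → 1 H
  atom 10: O, bond orders sum to 2 (valence 2) → 0 H
  atom 11: C, bond orders sum to 3 (valence 4) → 1 H
  atom 12: C, bond orders sum to 3 (valence 4) → 1 H
  atom 13: C, bond orders sum to 3 (valence 4) → 1 H
Totals → C:10, H:10, O:3.
In Hill order: C10H10O3.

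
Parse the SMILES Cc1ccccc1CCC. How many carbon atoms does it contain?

10

Count every carbon token in the SMILES (each C, including those in ring-closure positions and inside branches).
Carbon count: 10.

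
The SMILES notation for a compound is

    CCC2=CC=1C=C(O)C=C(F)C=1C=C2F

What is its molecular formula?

Walk through each heavy atom and fill implicit hydrogens from standard valence (C 4, N 3, O 2, S 2, halogen 1):
  atom 1: C, bond orders sum to 1 (valence 4) → 3 H
  atom 2: C, bond orders sum to 2 (valence 4) → 2 H
  atom 3: C, bond orders sum to 4 (valence 4) → 0 H
  atom 4: C, bond orders sum to 3 (valence 4) → 1 H
  atom 5: C, bond orders sum to 4 (valence 4) → 0 H
  atom 6: C, bond orders sum to 3 (valence 4) → 1 H
  atom 7: C, bond orders sum to 4 (valence 4) → 0 H
  atom 8: O, bond orders sum to 1 (valence 2) → 1 H
  atom 9: C, bond orders sum to 3 (valence 4) → 1 H
  atom 10: C, bond orders sum to 4 (valence 4) → 0 H
  atom 11: F (halogen, monovalent) → 0 H
  atom 12: C, bond orders sum to 4 (valence 4) → 0 H
  atom 13: C, bond orders sum to 3 (valence 4) → 1 H
  atom 14: C, bond orders sum to 4 (valence 4) → 0 H
  atom 15: F (halogen, monovalent) → 0 H
Totals → C:12, H:10, F:2, O:1.
In Hill order: C12H10F2O.

C12H10F2O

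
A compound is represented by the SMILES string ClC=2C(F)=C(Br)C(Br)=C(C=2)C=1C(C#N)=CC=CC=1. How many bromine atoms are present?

Scan the SMILES for Br atoms (remember two-letter symbols like Cl and Br are single atoms).
Bromine count: 2.

2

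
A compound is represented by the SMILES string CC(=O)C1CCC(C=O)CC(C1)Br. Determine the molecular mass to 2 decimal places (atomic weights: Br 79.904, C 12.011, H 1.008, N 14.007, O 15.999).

247.13 g/mol

First, the molecular formula is C10H15BrO2 (counting implicit H from valence).
  Br: 1 × 79.904 = 79.904
  C: 10 × 12.011 = 120.110
  H: 15 × 1.008 = 15.120
  O: 2 × 15.999 = 31.998
Sum: 1×79.904 + 10×12.011 + 15×1.008 + 2×15.999 = 247.132 → 247.13 g/mol.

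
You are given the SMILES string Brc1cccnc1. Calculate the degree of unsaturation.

4

Molecular formula: C5H4BrN.
DoU = (2C + 2 + N − H − X) / 2, where X is the halogen count and O/S are ignored.
    = (2·5 + 2 + 1 − 4 − 1) / 2 = 8 / 2 = 4.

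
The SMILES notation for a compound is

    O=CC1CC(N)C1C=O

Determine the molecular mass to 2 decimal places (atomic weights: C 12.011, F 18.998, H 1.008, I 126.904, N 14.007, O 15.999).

First, the molecular formula is C6H9NO2 (counting implicit H from valence).
  C: 6 × 12.011 = 72.066
  H: 9 × 1.008 = 9.072
  N: 1 × 14.007 = 14.007
  O: 2 × 15.999 = 31.998
Sum: 6×12.011 + 9×1.008 + 1×14.007 + 2×15.999 = 127.143 → 127.14 g/mol.

127.14 g/mol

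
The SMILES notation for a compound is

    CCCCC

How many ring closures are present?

0

In SMILES, each pair of matching ring-closure digits denotes one ring-closing bond; the number of such bonds equals the number of independent rings.
Ring-closure bonds here: 0.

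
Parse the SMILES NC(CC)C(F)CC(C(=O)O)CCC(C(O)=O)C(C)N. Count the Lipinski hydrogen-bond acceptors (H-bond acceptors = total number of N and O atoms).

6

N atoms: 2; O atoms: 4.
Lipinski HBA = 2 + 4 = 6.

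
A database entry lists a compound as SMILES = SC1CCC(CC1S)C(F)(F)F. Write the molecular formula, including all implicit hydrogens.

C7H11F3S2

Walk through each heavy atom and fill implicit hydrogens from standard valence (C 4, N 3, O 2, S 2, halogen 1):
  atom 1: S, bond orders sum to 1 (valence 2) → 1 H
  atom 2: C, bond orders sum to 3 (valence 4) → 1 H
  atom 3: C, bond orders sum to 2 (valence 4) → 2 H
  atom 4: C, bond orders sum to 2 (valence 4) → 2 H
  atom 5: C, bond orders sum to 3 (valence 4) → 1 H
  atom 6: C, bond orders sum to 2 (valence 4) → 2 H
  atom 7: C, bond orders sum to 3 (valence 4) → 1 H
  atom 8: S, bond orders sum to 1 (valence 2) → 1 H
  atom 9: C, bond orders sum to 4 (valence 4) → 0 H
  atom 10: F (halogen, monovalent) → 0 H
  atom 11: F (halogen, monovalent) → 0 H
  atom 12: F (halogen, monovalent) → 0 H
Totals → C:7, H:11, F:3, S:2.
In Hill order: C7H11F3S2.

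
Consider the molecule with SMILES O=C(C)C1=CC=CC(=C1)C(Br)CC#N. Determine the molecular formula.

C11H10BrNO

Walk through each heavy atom and fill implicit hydrogens from standard valence (C 4, N 3, O 2, S 2, halogen 1):
  atom 1: O, bond orders sum to 2 (valence 2) → 0 H
  atom 2: C, bond orders sum to 4 (valence 4) → 0 H
  atom 3: C, bond orders sum to 1 (valence 4) → 3 H
  atom 4: C, bond orders sum to 4 (valence 4) → 0 H
  atom 5: C, bond orders sum to 3 (valence 4) → 1 H
  atom 6: C, bond orders sum to 3 (valence 4) → 1 H
  atom 7: C, bond orders sum to 3 (valence 4) → 1 H
  atom 8: C, bond orders sum to 4 (valence 4) → 0 H
  atom 9: C, bond orders sum to 3 (valence 4) → 1 H
  atom 10: C, bond orders sum to 3 (valence 4) → 1 H
  atom 11: Br (halogen, monovalent) → 0 H
  atom 12: C, bond orders sum to 2 (valence 4) → 2 H
  atom 13: C, bond orders sum to 4 (valence 4) → 0 H
  atom 14: N, bond orders sum to 3 (valence 3) → 0 H
Totals → C:11, H:10, Br:1, N:1, O:1.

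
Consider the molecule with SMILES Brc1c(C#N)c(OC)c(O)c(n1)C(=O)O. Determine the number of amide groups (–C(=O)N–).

Scan the SMILES for the amide motif — none present.
Groups that are present: 1 carboxylic acid, 1 ether, 1 hydroxyl, 1 nitrile.

0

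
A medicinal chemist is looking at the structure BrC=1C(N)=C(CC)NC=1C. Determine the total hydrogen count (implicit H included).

11

Walk through each heavy atom and fill implicit hydrogens from standard valence (C 4, N 3, O 2, S 2, halogen 1):
  atom 1: Br (halogen, monovalent) → 0 H
  atom 2: C, bond orders sum to 4 (valence 4) → 0 H
  atom 3: C, bond orders sum to 4 (valence 4) → 0 H
  atom 4: N, bond orders sum to 1 (valence 3) → 2 H
  atom 5: C, bond orders sum to 4 (valence 4) → 0 H
  atom 6: C, bond orders sum to 2 (valence 4) → 2 H
  atom 7: C, bond orders sum to 1 (valence 4) → 3 H
  atom 8: N, bond orders sum to 2 (valence 3) → 1 H
  atom 9: C, bond orders sum to 4 (valence 4) → 0 H
  atom 10: C, bond orders sum to 1 (valence 4) → 3 H
Total hydrogens: 11.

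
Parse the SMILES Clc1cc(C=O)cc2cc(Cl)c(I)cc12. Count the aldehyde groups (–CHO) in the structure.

The aldehyde motif appears at heavy-atom position 5 in the SMILES.
Aldehyde count: 1.

1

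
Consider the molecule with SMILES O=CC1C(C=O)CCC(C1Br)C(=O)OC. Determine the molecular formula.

C10H13BrO4

Walk through each heavy atom and fill implicit hydrogens from standard valence (C 4, N 3, O 2, S 2, halogen 1):
  atom 1: O, bond orders sum to 2 (valence 2) → 0 H
  atom 2: C, bond orders sum to 3 (valence 4) → 1 H
  atom 3: C, bond orders sum to 3 (valence 4) → 1 H
  atom 4: C, bond orders sum to 3 (valence 4) → 1 H
  atom 5: C, bond orders sum to 3 (valence 4) → 1 H
  atom 6: O, bond orders sum to 2 (valence 2) → 0 H
  atom 7: C, bond orders sum to 2 (valence 4) → 2 H
  atom 8: C, bond orders sum to 2 (valence 4) → 2 H
  atom 9: C, bond orders sum to 3 (valence 4) → 1 H
  atom 10: C, bond orders sum to 3 (valence 4) → 1 H
  atom 11: Br (halogen, monovalent) → 0 H
  atom 12: C, bond orders sum to 4 (valence 4) → 0 H
  atom 13: O, bond orders sum to 2 (valence 2) → 0 H
  atom 14: O, bond orders sum to 2 (valence 2) → 0 H
  atom 15: C, bond orders sum to 1 (valence 4) → 3 H
Totals → C:10, H:13, Br:1, O:4.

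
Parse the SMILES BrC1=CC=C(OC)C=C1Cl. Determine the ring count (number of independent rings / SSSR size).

In SMILES, each pair of matching ring-closure digits denotes one ring-closing bond; the number of such bonds equals the number of independent rings.
Ring-closure bonds here: 1.

1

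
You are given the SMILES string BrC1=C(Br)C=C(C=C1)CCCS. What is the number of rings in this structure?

In SMILES, each pair of matching ring-closure digits denotes one ring-closing bond; the number of such bonds equals the number of independent rings.
Ring-closure bonds here: 1.

1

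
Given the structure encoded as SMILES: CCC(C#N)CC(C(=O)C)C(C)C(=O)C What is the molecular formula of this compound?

Walk through each heavy atom and fill implicit hydrogens from standard valence (C 4, N 3, O 2, S 2, halogen 1):
  atom 1: C, bond orders sum to 1 (valence 4) → 3 H
  atom 2: C, bond orders sum to 2 (valence 4) → 2 H
  atom 3: C, bond orders sum to 3 (valence 4) → 1 H
  atom 4: C, bond orders sum to 4 (valence 4) → 0 H
  atom 5: N, bond orders sum to 3 (valence 3) → 0 H
  atom 6: C, bond orders sum to 2 (valence 4) → 2 H
  atom 7: C, bond orders sum to 3 (valence 4) → 1 H
  atom 8: C, bond orders sum to 4 (valence 4) → 0 H
  atom 9: O, bond orders sum to 2 (valence 2) → 0 H
  atom 10: C, bond orders sum to 1 (valence 4) → 3 H
  atom 11: C, bond orders sum to 3 (valence 4) → 1 H
  atom 12: C, bond orders sum to 1 (valence 4) → 3 H
  atom 13: C, bond orders sum to 4 (valence 4) → 0 H
  atom 14: O, bond orders sum to 2 (valence 2) → 0 H
  atom 15: C, bond orders sum to 1 (valence 4) → 3 H
Totals → C:12, H:19, N:1, O:2.

C12H19NO2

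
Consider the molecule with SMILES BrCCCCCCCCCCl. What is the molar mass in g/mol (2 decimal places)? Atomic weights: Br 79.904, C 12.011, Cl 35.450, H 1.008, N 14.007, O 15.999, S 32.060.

First, the molecular formula is C9H18BrCl (counting implicit H from valence).
  Br: 1 × 79.904 = 79.904
  C: 9 × 12.011 = 108.099
  Cl: 1 × 35.450 = 35.450
  H: 18 × 1.008 = 18.144
Sum: 1×79.904 + 9×12.011 + 1×35.450 + 18×1.008 = 241.597 → 241.60 g/mol.

241.60 g/mol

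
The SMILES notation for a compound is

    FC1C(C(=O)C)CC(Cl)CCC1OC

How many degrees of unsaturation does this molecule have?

2

Molecular formula: C10H16ClFO2.
DoU = (2C + 2 + N − H − X) / 2, where X is the halogen count and O/S are ignored.
    = (2·10 + 2 + 0 − 16 − 2) / 2 = 4 / 2 = 2.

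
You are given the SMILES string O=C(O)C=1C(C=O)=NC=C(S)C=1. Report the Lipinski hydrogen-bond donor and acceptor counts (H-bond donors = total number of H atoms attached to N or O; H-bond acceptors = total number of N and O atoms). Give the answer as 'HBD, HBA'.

1, 4

Donors: find every N or O and count the H atoms it carries.
  atom 1 (O): bond orders sum to 2 → 0 H
  atom 3 (O): bond orders sum to 1 → 1 H
  atom 7 (O): bond orders sum to 2 → 0 H
  atom 8 (N): bond orders sum to 3 → 0 H
Lipinski HBD = 1.
Acceptors: N atoms = 1, O atoms = 3 → HBA = 4.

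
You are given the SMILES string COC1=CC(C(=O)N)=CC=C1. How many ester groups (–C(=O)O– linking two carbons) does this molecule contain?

0

Scan the SMILES for the ester motif — none present.
Groups that are present: 1 amide, 1 ether.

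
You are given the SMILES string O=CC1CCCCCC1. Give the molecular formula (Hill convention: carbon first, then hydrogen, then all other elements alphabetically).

C8H14O

Walk through each heavy atom and fill implicit hydrogens from standard valence (C 4, N 3, O 2, S 2, halogen 1):
  atom 1: O, bond orders sum to 2 (valence 2) → 0 H
  atom 2: C, bond orders sum to 3 (valence 4) → 1 H
  atom 3: C, bond orders sum to 3 (valence 4) → 1 H
  atom 4: C, bond orders sum to 2 (valence 4) → 2 H
  atom 5: C, bond orders sum to 2 (valence 4) → 2 H
  atom 6: C, bond orders sum to 2 (valence 4) → 2 H
  atom 7: C, bond orders sum to 2 (valence 4) → 2 H
  atom 8: C, bond orders sum to 2 (valence 4) → 2 H
  atom 9: C, bond orders sum to 2 (valence 4) → 2 H
Totals → C:8, H:14, O:1.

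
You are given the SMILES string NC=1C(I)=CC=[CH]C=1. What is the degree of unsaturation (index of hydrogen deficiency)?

4

Molecular formula: C6H6IN.
DoU = (2C + 2 + N − H − X) / 2, where X is the halogen count and O/S are ignored.
    = (2·6 + 2 + 1 − 6 − 1) / 2 = 8 / 2 = 4.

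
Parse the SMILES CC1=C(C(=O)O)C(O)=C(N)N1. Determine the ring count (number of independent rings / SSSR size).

In SMILES, each pair of matching ring-closure digits denotes one ring-closing bond; the number of such bonds equals the number of independent rings.
Ring-closure bonds here: 1.

1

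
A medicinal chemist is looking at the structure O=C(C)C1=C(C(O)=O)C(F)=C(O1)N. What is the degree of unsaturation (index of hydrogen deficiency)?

Molecular formula: C7H6FNO4.
DoU = (2C + 2 + N − H − X) / 2, where X is the halogen count and O/S are ignored.
    = (2·7 + 2 + 1 − 6 − 1) / 2 = 10 / 2 = 5.

5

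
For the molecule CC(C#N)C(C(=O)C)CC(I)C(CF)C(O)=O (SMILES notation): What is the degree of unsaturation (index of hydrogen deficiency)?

Molecular formula: C11H15FINO3.
DoU = (2C + 2 + N − H − X) / 2, where X is the halogen count and O/S are ignored.
    = (2·11 + 2 + 1 − 15 − 2) / 2 = 8 / 2 = 4.

4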